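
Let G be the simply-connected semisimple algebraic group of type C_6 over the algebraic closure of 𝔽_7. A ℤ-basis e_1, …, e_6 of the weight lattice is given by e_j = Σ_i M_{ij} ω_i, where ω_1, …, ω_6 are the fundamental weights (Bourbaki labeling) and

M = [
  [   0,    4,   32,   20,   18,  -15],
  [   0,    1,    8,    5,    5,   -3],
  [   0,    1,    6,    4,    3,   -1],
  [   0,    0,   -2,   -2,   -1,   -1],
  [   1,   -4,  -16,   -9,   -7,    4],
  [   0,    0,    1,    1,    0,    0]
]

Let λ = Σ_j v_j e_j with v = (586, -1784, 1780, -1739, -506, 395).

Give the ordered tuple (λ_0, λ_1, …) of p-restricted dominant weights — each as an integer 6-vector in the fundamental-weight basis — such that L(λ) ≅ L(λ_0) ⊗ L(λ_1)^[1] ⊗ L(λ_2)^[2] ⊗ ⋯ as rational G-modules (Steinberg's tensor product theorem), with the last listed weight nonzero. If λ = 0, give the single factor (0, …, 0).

Compute c_i = Σ_j M_{ij} v_j with v = (586, -1784, 1780, -1739, -506, 395):
  c_1 = 0*586 + 4*-1784 + 32*1780 + 20*-1739 + 18*-506 + -15*395 = 11
  c_2 = 0*586 + 1*-1784 + 8*1780 + 5*-1739 + 5*-506 + -3*395 = 46
  c_3 = 0*586 + 1*-1784 + 6*1780 + 4*-1739 + 3*-506 + -1*395 = 27
  c_4 = 0*586 + 0*-1784 + -2*1780 + -2*-1739 + -1*-506 + -1*395 = 29
  c_5 = 1*586 + -4*-1784 + -16*1780 + -9*-1739 + -7*-506 + 4*395 = 15
  c_6 = 0*586 + 0*-1784 + 1*1780 + 1*-1739 + 0*-506 + 0*395 = 41
Writing each c_i in base p = 7:
  c_1 = 11 = 4·7^0 + 1·7^1
  c_2 = 46 = 4·7^0 + 6·7^1
  c_3 = 27 = 6·7^0 + 3·7^1
  c_4 = 29 = 1·7^0 + 4·7^1
  c_5 = 15 = 1·7^0 + 2·7^1
  c_6 = 41 = 6·7^0 + 5·7^1
Factor λ_0 = (4, 4, 6, 1, 1, 6)
Factor λ_1 = (1, 6, 3, 4, 2, 5)

((4, 4, 6, 1, 1, 6), (1, 6, 3, 4, 2, 5))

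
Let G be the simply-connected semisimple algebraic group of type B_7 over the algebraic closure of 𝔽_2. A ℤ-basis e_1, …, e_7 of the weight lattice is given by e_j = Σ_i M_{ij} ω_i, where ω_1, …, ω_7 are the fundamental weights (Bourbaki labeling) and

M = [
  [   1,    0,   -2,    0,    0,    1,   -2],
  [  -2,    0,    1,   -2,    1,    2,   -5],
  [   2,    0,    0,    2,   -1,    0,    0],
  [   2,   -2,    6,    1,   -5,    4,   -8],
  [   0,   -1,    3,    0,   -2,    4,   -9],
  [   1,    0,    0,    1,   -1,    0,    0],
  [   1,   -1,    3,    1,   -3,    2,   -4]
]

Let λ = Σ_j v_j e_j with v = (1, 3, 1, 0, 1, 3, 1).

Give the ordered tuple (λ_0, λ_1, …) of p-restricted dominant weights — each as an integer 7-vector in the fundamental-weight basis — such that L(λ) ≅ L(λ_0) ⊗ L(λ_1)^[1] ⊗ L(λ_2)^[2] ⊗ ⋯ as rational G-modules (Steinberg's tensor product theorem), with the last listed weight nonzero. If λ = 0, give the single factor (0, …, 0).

Converting to the ω-basis (c_i = row i of M dotted with v = (1, 3, 1, 0, 1, 3, 1)):
  c_1 = (1)·(1) + (0)·(3) + (-2)·(1) + (0)·(0) + (0)·(1) + (1)·(3) + (-2)·(1) = 0
  c_2 = (-2)·(1) + (0)·(3) + (1)·(1) + (-2)·(0) + (1)·(1) + (2)·(3) + (-5)·(1) = 1
  c_3 = (2)·(1) + (0)·(3) + (0)·(1) + (2)·(0) + (-1)·(1) + (0)·(3) + (0)·(1) = 1
  c_4 = (2)·(1) + (-2)·(3) + (6)·(1) + (1)·(0) + (-5)·(1) + (4)·(3) + (-8)·(1) = 1
  c_5 = (0)·(1) + (-1)·(3) + (3)·(1) + (0)·(0) + (-2)·(1) + (4)·(3) + (-9)·(1) = 1
  c_6 = (1)·(1) + (0)·(3) + (0)·(1) + (1)·(0) + (-1)·(1) + (0)·(3) + (0)·(1) = 0
  c_7 = (1)·(1) + (-1)·(3) + (3)·(1) + (1)·(0) + (-3)·(1) + (2)·(3) + (-4)·(1) = 0
Writing each c_i in base p = 2:
  c_1 = 0
  c_2 = 1 = 1·2^0
  c_3 = 1 = 1·2^0
  c_4 = 1 = 1·2^0
  c_5 = 1 = 1·2^0
  c_6 = 0
  c_7 = 0
λ_0 = (0, 1, 1, 1, 1, 0, 0)

((0, 1, 1, 1, 1, 0, 0),)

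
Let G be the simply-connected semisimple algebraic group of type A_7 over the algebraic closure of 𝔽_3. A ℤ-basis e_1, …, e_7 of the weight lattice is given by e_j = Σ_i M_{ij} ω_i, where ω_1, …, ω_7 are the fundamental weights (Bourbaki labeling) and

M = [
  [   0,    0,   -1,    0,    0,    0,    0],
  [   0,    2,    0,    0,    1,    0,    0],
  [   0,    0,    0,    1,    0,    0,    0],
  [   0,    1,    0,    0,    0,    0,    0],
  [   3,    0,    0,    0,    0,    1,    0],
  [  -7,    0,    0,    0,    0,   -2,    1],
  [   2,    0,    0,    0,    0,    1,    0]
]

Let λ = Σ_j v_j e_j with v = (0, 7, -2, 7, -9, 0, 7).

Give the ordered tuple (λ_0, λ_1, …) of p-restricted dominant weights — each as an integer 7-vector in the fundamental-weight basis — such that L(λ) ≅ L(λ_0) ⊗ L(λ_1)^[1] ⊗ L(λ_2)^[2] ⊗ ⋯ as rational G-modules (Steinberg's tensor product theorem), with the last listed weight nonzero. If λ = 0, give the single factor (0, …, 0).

((2, 2, 1, 1, 0, 1, 0), (0, 1, 2, 2, 0, 2, 0))

ω-coordinates c = M·v, v = (0, 7, -2, 7, -9, 0, 7):
  c_1 = 0*0 + 0*7 + -1*-2 + 0*7 + 0*-9 + 0*0 + 0*7 = 2
  c_2 = 0*0 + 2*7 + 0*-2 + 0*7 + 1*-9 + 0*0 + 0*7 = 5
  c_3 = 0*0 + 0*7 + 0*-2 + 1*7 + 0*-9 + 0*0 + 0*7 = 7
  c_4 = 0*0 + 1*7 + 0*-2 + 0*7 + 0*-9 + 0*0 + 0*7 = 7
  c_5 = 3*0 + 0*7 + 0*-2 + 0*7 + 0*-9 + 1*0 + 0*7 = 0
  c_6 = -7*0 + 0*7 + 0*-2 + 0*7 + 0*-9 + -2*0 + 1*7 = 7
  c_7 = 2*0 + 0*7 + 0*-2 + 0*7 + 0*-9 + 1*0 + 0*7 = 0
Base-3 expansion of each c_i:
  c_1 = 2 = 2·3^0
  c_2 = 5 = 2·3^0 + 1·3^1
  c_3 = 7 = 1·3^0 + 2·3^1
  c_4 = 7 = 1·3^0 + 2·3^1
  c_5 = 0
  c_6 = 7 = 1·3^0 + 2·3^1
  c_7 = 0
Factor λ_0 = (2, 2, 1, 1, 0, 1, 0)
Factor λ_1 = (0, 1, 2, 2, 0, 2, 0)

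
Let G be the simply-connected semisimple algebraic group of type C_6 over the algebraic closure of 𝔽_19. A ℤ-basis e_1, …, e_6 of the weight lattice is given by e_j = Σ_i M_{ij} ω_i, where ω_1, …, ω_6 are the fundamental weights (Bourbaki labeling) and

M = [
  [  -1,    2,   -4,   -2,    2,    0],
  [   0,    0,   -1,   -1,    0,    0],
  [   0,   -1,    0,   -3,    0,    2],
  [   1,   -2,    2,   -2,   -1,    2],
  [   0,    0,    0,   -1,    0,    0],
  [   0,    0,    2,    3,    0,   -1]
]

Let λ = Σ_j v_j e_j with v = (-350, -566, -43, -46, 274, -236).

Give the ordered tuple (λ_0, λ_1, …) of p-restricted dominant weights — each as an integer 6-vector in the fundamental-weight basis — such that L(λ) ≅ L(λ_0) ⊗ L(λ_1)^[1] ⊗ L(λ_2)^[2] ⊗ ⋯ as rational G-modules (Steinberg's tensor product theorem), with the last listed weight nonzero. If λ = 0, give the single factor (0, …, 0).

((11, 13, 4, 4, 8, 12), (1, 4, 12, 2, 2, 0))

Compute c_i = Σ_j M_{ij} v_j with v = (-350, -566, -43, -46, 274, -236):
  c_1 = (-1)·(-350) + (2)·(-566) + (-4)·(-43) + (-2)·(-46) + 2·274 + (0)·(-236) = 30
  c_2 = (0)·(-350) + (0)·(-566) + (-1)·(-43) + (-1)·(-46) + 0·274 + (0)·(-236) = 89
  c_3 = (0)·(-350) + (-1)·(-566) + (0)·(-43) + (-3)·(-46) + 0·274 + (2)·(-236) = 232
  c_4 = (1)·(-350) + (-2)·(-566) + (2)·(-43) + (-2)·(-46) + (-1)·(274) + (2)·(-236) = 42
  c_5 = (0)·(-350) + (0)·(-566) + (0)·(-43) + (-1)·(-46) + 0·274 + (0)·(-236) = 46
  c_6 = (0)·(-350) + (0)·(-566) + (2)·(-43) + (3)·(-46) + 0·274 + (-1)·(-236) = 12
Expand coordinatewise in base 19:
  c_1 = 30 = 11·19^0 + 1·19^1
  c_2 = 89 = 13·19^0 + 4·19^1
  c_3 = 232 = 4·19^0 + 12·19^1
  c_4 = 42 = 4·19^0 + 2·19^1
  c_5 = 46 = 8·19^0 + 2·19^1
  c_6 = 12 = 12·19^0
Factor λ_0 = (11, 13, 4, 4, 8, 12)
Factor λ_1 = (1, 4, 12, 2, 2, 0)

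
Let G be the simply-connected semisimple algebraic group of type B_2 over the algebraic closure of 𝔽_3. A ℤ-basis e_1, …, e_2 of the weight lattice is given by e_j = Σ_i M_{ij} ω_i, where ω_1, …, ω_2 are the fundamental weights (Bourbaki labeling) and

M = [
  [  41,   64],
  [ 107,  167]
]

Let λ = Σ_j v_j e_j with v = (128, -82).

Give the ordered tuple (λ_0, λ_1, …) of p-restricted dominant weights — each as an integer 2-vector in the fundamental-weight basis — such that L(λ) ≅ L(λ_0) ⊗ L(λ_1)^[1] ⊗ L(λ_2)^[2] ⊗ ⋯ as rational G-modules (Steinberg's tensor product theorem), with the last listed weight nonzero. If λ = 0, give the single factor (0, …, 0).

Converting to the ω-basis (c_i = row i of M dotted with v = (128, -82)):
  c_1 = 41*128 + 64*-82 = 0
  c_2 = 107*128 + 167*-82 = 2
Base-3 expansion of each c_i:
  c_1 = 0
  c_2 = 2 = 2·3^0
Factor λ_0 = (0, 2)

((0, 2),)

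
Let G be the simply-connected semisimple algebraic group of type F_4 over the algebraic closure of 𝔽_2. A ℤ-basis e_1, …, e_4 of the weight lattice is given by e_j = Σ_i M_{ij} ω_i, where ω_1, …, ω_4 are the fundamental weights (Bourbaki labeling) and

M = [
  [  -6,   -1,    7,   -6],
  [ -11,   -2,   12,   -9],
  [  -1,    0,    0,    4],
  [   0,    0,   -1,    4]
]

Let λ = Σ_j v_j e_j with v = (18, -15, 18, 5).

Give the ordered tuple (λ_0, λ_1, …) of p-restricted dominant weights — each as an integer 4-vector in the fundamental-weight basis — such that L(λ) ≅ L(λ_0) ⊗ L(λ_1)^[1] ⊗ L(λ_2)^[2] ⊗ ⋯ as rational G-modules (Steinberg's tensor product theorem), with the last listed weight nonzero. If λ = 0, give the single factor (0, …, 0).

((1, 1, 0, 0), (1, 1, 1, 1))

Change of basis e → ω: c = M·v where v = (18, -15, 18, 5):
  c_1 = -6*18 + -1*-15 + 7*18 + -6*5 = 3
  c_2 = -11*18 + -2*-15 + 12*18 + -9*5 = 3
  c_3 = -1*18 + 0*-15 + 0*18 + 4*5 = 2
  c_4 = 0*18 + 0*-15 + -1*18 + 4*5 = 2
p = 2; digits c_i = Σ_j d_{ij}·2^j, 0 ≤ d_{ij} < 2:
  c_1 = 3 = 1·2^0 + 1·2^1
  c_2 = 3 = 1·2^0 + 1·2^1
  c_3 = 2 = 0·2^0 + 1·2^1
  c_4 = 2 = 0·2^0 + 1·2^1
λ_0 = (1, 1, 0, 0)
λ_1 = (1, 1, 1, 1)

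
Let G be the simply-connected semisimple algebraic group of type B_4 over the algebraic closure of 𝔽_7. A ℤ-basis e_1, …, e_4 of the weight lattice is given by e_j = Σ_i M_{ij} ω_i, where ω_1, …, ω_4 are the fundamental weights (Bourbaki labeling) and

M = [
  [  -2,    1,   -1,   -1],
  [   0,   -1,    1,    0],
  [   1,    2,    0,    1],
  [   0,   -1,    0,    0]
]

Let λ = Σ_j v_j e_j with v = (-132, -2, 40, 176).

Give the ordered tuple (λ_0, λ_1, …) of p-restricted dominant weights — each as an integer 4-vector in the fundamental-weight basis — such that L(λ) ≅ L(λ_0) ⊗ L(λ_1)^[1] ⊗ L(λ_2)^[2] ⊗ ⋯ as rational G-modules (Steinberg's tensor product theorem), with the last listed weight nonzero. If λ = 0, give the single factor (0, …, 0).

((4, 0, 5, 2), (6, 6, 5, 0))

ω-coordinates c = M·v, v = (-132, -2, 40, 176):
  c_1 = (-2)·(-132) + (1)·(-2) + (-1)·(40) + (-1)·(176) = 46
  c_2 = (0)·(-132) + (-1)·(-2) + 1·40 + 0·176 = 42
  c_3 = (1)·(-132) + (2)·(-2) + 0·40 + 1·176 = 40
  c_4 = (0)·(-132) + (-1)·(-2) + 0·40 + 0·176 = 2
Writing each c_i in base p = 7:
  c_1 = 46 = 4·7^0 + 6·7^1
  c_2 = 42 = 0·7^0 + 6·7^1
  c_3 = 40 = 5·7^0 + 5·7^1
  c_4 = 2 = 2·7^0
Factor λ_0 = (4, 0, 5, 2)
Factor λ_1 = (6, 6, 5, 0)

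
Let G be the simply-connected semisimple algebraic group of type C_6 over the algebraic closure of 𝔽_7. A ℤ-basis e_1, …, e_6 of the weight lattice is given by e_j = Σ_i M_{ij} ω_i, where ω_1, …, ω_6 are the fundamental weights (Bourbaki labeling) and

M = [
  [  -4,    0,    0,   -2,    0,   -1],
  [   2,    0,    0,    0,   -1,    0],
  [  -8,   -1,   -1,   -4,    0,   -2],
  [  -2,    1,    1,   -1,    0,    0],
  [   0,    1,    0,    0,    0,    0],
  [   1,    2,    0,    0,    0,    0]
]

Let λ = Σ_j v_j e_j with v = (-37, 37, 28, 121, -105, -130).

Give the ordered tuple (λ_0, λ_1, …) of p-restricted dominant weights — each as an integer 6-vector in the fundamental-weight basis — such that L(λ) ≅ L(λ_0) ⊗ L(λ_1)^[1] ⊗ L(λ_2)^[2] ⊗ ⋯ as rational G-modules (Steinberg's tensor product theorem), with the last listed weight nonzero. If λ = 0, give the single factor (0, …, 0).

((1, 3, 0, 4, 2, 2), (5, 4, 1, 2, 5, 5))

Converting to the ω-basis (c_i = row i of M dotted with v = (-37, 37, 28, 121, -105, -130)):
  c_1 = -4*-37 + 0*37 + 0*28 + -2*121 + 0*-105 + -1*-130 = 36
  c_2 = 2*-37 + 0*37 + 0*28 + 0*121 + -1*-105 + 0*-130 = 31
  c_3 = -8*-37 + -1*37 + -1*28 + -4*121 + 0*-105 + -2*-130 = 7
  c_4 = -2*-37 + 1*37 + 1*28 + -1*121 + 0*-105 + 0*-130 = 18
  c_5 = 0*-37 + 1*37 + 0*28 + 0*121 + 0*-105 + 0*-130 = 37
  c_6 = 1*-37 + 2*37 + 0*28 + 0*121 + 0*-105 + 0*-130 = 37
Writing each c_i in base p = 7:
  c_1 = 36 = 1·7^0 + 5·7^1
  c_2 = 31 = 3·7^0 + 4·7^1
  c_3 = 7 = 0·7^0 + 1·7^1
  c_4 = 18 = 4·7^0 + 2·7^1
  c_5 = 37 = 2·7^0 + 5·7^1
  c_6 = 37 = 2·7^0 + 5·7^1
Factor λ_0 = (1, 3, 0, 4, 2, 2)
Factor λ_1 = (5, 4, 1, 2, 5, 5)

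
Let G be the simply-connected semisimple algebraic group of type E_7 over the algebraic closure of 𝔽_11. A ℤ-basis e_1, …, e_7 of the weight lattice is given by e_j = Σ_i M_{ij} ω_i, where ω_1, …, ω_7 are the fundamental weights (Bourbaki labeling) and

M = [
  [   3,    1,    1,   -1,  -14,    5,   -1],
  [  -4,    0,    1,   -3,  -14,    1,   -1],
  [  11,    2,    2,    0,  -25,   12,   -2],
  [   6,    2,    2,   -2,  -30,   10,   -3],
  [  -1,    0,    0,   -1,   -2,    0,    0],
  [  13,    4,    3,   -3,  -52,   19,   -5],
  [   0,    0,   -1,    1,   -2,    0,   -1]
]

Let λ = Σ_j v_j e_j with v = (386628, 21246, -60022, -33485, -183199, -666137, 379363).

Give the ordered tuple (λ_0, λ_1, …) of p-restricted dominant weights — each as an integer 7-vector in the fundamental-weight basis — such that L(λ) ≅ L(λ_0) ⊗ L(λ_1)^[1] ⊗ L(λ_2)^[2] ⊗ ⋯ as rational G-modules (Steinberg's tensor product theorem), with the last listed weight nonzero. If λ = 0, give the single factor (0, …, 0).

((3, 7, 2, 10, 0, 1, 9), (1, 1, 5, 0, 6, 10, 1), (0, 10, 2, 3, 10, 3, 2), (7, 9, 2, 4, 9, 3, 10))

ω-coordinates c = M·v, v = (386628, 21246, -60022, -33485, -183199, -666137, 379363):
  c_1 = 3*386628 + 1*21246 + 1*-60022 + -1*-33485 + -14*-183199 + 5*-666137 + -1*379363 = 9331
  c_2 = -4*386628 + 0*21246 + 1*-60022 + -3*-33485 + -14*-183199 + 1*-666137 + -1*379363 = 13207
  c_3 = 11*386628 + 2*21246 + 2*-60022 + 0*-33485 + -25*-183199 + 12*-666137 + -2*379363 = 2961
  c_4 = 6*386628 + 2*21246 + 2*-60022 + -2*-33485 + -30*-183199 + 10*-666137 + -3*379363 = 5697
  c_5 = -1*386628 + 0*21246 + 0*-60022 + -1*-33485 + -2*-183199 + 0*-666137 + 0*379363 = 13255
  c_6 = 13*386628 + 4*21246 + 3*-60022 + -3*-33485 + -52*-183199 + 19*-666137 + -5*379363 = 4467
  c_7 = 0*386628 + 0*21246 + -1*-60022 + 1*-33485 + -2*-183199 + 0*-666137 + -1*379363 = 13572
p = 11; digits c_i = Σ_j d_{ij}·11^j, 0 ≤ d_{ij} < 11:
  c_1 = 9331 = 3·11^0 + 1·11^1 + 0·11^2 + 7·11^3
  c_2 = 13207 = 7·11^0 + 1·11^1 + 10·11^2 + 9·11^3
  c_3 = 2961 = 2·11^0 + 5·11^1 + 2·11^2 + 2·11^3
  c_4 = 5697 = 10·11^0 + 0·11^1 + 3·11^2 + 4·11^3
  c_5 = 13255 = 0·11^0 + 6·11^1 + 10·11^2 + 9·11^3
  c_6 = 4467 = 1·11^0 + 10·11^1 + 3·11^2 + 3·11^3
  c_7 = 13572 = 9·11^0 + 1·11^1 + 2·11^2 + 10·11^3
λ_0 = (3, 7, 2, 10, 0, 1, 9)
λ_1 = (1, 1, 5, 0, 6, 10, 1)
λ_2 = (0, 10, 2, 3, 10, 3, 2)
λ_3 = (7, 9, 2, 4, 9, 3, 10)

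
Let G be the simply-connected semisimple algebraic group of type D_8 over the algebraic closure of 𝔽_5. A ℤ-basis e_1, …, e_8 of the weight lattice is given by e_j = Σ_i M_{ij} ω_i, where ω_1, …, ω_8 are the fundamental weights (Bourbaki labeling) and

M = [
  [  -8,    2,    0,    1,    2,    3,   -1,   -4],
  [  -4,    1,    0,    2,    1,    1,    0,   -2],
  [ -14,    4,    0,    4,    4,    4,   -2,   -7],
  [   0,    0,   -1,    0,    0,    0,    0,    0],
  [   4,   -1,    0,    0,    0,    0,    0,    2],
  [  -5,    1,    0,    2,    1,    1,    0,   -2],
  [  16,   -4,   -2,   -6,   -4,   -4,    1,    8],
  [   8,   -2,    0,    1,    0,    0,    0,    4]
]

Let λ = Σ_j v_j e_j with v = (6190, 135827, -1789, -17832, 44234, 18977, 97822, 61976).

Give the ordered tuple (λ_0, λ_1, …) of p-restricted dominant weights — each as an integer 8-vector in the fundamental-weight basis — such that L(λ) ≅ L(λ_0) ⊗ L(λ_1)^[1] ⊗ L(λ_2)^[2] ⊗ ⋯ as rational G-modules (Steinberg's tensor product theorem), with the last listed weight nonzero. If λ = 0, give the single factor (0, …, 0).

In the fundamental-weight basis, λ has coordinates c = M·v (v = (6190, 135827, -1789, -17832, 44234, 18977, 97822, 61976)):
  c_1 = (-8)·(6190) + (2)·(135827) + (0)·(-1789) + (1)·(-17832) + (2)·(44234) + (3)·(18977) + (-1)·(97822) + (-4)·(61976) = 3975
  c_2 = (-4)·(6190) + (1)·(135827) + (0)·(-1789) + (2)·(-17832) + (1)·(44234) + (1)·(18977) + (0)·(97822) + (-2)·(61976) = 14662
  c_3 = (-14)·(6190) + (4)·(135827) + (0)·(-1789) + (4)·(-17832) + (4)·(44234) + (4)·(18977) + (-2)·(97822) + (-7)·(61976) = 8688
  c_4 = (0)·(6190) + (0)·(135827) + (-1)·(-1789) + (0)·(-17832) + (0)·(44234) + (0)·(18977) + (0)·(97822) + (0)·(61976) = 1789
  c_5 = (4)·(6190) + (-1)·(135827) + (0)·(-1789) + (0)·(-17832) + (0)·(44234) + (0)·(18977) + (0)·(97822) + (2)·(61976) = 12885
  c_6 = (-5)·(6190) + (1)·(135827) + (0)·(-1789) + (2)·(-17832) + (1)·(44234) + (1)·(18977) + (0)·(97822) + (-2)·(61976) = 8472
  c_7 = (16)·(6190) + (-4)·(135827) + (-2)·(-1789) + (-6)·(-17832) + (-4)·(44234) + (-4)·(18977) + (1)·(97822) + (8)·(61976) = 7088
  c_8 = (8)·(6190) + (-2)·(135827) + (0)·(-1789) + (1)·(-17832) + (0)·(44234) + (0)·(18977) + (0)·(97822) + (4)·(61976) = 7938
Writing each c_i in base p = 5:
  c_1 = 3975 = 0·5^0 + 0·5^1 + 4·5^2 + 1·5^3 + 1·5^4 + 1·5^5
  c_2 = 14662 = 2·5^0 + 2·5^1 + 1·5^2 + 2·5^3 + 3·5^4 + 4·5^5
  c_3 = 8688 = 3·5^0 + 2·5^1 + 2·5^2 + 4·5^3 + 3·5^4 + 2·5^5
  c_4 = 1789 = 4·5^0 + 2·5^1 + 1·5^2 + 4·5^3 + 2·5^4
  c_5 = 12885 = 0·5^0 + 2·5^1 + 0·5^2 + 3·5^3 + 0·5^4 + 4·5^5
  c_6 = 8472 = 2·5^0 + 4·5^1 + 3·5^2 + 2·5^3 + 3·5^4 + 2·5^5
  c_7 = 7088 = 3·5^0 + 2·5^1 + 3·5^2 + 1·5^3 + 1·5^4 + 2·5^5
  c_8 = 7938 = 3·5^0 + 2·5^1 + 2·5^2 + 3·5^3 + 2·5^4 + 2·5^5
λ_0 = (0, 2, 3, 4, 0, 2, 3, 3)
λ_1 = (0, 2, 2, 2, 2, 4, 2, 2)
λ_2 = (4, 1, 2, 1, 0, 3, 3, 2)
λ_3 = (1, 2, 4, 4, 3, 2, 1, 3)
λ_4 = (1, 3, 3, 2, 0, 3, 1, 2)
λ_5 = (1, 4, 2, 0, 4, 2, 2, 2)

((0, 2, 3, 4, 0, 2, 3, 3), (0, 2, 2, 2, 2, 4, 2, 2), (4, 1, 2, 1, 0, 3, 3, 2), (1, 2, 4, 4, 3, 2, 1, 3), (1, 3, 3, 2, 0, 3, 1, 2), (1, 4, 2, 0, 4, 2, 2, 2))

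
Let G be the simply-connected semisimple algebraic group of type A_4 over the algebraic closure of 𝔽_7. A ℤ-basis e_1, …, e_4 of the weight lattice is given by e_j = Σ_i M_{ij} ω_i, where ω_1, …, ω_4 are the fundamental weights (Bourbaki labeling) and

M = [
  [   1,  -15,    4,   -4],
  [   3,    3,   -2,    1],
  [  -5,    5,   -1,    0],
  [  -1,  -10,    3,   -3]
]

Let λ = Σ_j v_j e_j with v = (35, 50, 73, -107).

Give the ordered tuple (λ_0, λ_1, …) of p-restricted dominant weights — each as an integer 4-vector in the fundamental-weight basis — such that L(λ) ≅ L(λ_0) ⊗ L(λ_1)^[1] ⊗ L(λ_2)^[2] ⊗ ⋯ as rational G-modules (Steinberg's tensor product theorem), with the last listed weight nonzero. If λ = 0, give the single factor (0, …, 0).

((5, 2, 2, 5),)

In the fundamental-weight basis, λ has coordinates c = M·v (v = (35, 50, 73, -107)):
  c_1 = 1*35 + -15*50 + 4*73 + -4*-107 = 5
  c_2 = 3*35 + 3*50 + -2*73 + 1*-107 = 2
  c_3 = -5*35 + 5*50 + -1*73 + 0*-107 = 2
  c_4 = -1*35 + -10*50 + 3*73 + -3*-107 = 5
p = 7; digits c_i = Σ_j d_{ij}·7^j, 0 ≤ d_{ij} < 7:
  c_1 = 5 = 5·7^0
  c_2 = 2 = 2·7^0
  c_3 = 2 = 2·7^0
  c_4 = 5 = 5·7^0
p-restricted factor λ_0 = (5, 2, 2, 5)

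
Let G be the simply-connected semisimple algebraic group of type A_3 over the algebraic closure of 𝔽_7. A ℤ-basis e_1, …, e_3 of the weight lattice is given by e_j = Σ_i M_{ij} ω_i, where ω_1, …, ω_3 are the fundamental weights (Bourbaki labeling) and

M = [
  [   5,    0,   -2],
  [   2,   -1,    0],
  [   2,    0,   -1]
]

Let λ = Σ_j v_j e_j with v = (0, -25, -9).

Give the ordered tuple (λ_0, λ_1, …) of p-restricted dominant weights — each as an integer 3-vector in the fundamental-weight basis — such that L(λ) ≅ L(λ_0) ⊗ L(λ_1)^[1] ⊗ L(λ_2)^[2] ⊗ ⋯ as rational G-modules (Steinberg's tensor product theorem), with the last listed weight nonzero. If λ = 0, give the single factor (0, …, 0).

((4, 4, 2), (2, 3, 1))

ω-coordinates c = M·v, v = (0, -25, -9):
  c_1 = (5)·(0) + (0)·(-25) + (-2)·(-9) = 18
  c_2 = (2)·(0) + (-1)·(-25) + (0)·(-9) = 25
  c_3 = (2)·(0) + (0)·(-25) + (-1)·(-9) = 9
Base-7 expansion of each c_i:
  c_1 = 18 = 4·7^0 + 2·7^1
  c_2 = 25 = 4·7^0 + 3·7^1
  c_3 = 9 = 2·7^0 + 1·7^1
Factor λ_0 = (4, 4, 2)
Factor λ_1 = (2, 3, 1)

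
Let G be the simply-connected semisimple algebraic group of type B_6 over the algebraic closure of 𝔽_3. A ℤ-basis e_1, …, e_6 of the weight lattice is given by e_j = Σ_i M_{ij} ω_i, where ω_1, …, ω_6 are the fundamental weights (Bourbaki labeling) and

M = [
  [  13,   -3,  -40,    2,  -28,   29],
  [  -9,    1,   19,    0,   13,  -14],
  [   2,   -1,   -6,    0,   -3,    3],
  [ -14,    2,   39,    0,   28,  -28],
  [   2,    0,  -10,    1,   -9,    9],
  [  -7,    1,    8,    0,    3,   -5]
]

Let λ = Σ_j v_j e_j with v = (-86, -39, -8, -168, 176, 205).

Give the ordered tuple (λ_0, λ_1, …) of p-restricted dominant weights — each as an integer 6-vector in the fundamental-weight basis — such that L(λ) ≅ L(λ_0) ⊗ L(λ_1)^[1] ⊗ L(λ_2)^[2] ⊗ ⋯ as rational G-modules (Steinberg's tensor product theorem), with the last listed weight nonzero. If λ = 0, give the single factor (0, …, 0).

((0, 1, 2, 2, 1, 2),)

In the fundamental-weight basis, λ has coordinates c = M·v (v = (-86, -39, -8, -168, 176, 205)):
  c_1 = (13)·(-86) + (-3)·(-39) + (-40)·(-8) + (2)·(-168) + (-28)·(176) + 29·205 = 0
  c_2 = (-9)·(-86) + (1)·(-39) + (19)·(-8) + (0)·(-168) + 13·176 + (-14)·(205) = 1
  c_3 = (2)·(-86) + (-1)·(-39) + (-6)·(-8) + (0)·(-168) + (-3)·(176) + 3·205 = 2
  c_4 = (-14)·(-86) + (2)·(-39) + (39)·(-8) + (0)·(-168) + 28·176 + (-28)·(205) = 2
  c_5 = (2)·(-86) + (0)·(-39) + (-10)·(-8) + (1)·(-168) + (-9)·(176) + 9·205 = 1
  c_6 = (-7)·(-86) + (1)·(-39) + (8)·(-8) + (0)·(-168) + 3·176 + (-5)·(205) = 2
p = 3; digits c_i = Σ_j d_{ij}·3^j, 0 ≤ d_{ij} < 3:
  c_1 = 0
  c_2 = 1 = 1·3^0
  c_3 = 2 = 2·3^0
  c_4 = 2 = 2·3^0
  c_5 = 1 = 1·3^0
  c_6 = 2 = 2·3^0
λ_0 = (0, 1, 2, 2, 1, 2)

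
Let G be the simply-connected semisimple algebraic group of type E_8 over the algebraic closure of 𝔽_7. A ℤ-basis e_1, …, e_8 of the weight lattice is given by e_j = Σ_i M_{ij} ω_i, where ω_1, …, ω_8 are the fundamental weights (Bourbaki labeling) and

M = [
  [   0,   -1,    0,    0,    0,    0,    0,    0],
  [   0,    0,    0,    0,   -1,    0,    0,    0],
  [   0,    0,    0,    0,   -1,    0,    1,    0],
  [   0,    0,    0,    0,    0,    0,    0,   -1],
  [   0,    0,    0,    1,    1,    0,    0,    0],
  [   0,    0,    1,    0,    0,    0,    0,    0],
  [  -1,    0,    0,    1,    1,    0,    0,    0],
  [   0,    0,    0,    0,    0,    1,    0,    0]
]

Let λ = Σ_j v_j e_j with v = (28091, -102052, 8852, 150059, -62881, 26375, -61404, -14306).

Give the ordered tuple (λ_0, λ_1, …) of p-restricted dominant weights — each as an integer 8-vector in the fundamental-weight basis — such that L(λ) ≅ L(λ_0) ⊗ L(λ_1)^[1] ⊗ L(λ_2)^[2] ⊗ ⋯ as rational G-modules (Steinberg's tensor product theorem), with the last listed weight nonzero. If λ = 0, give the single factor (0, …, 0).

Change of basis e → ω: c = M·v where v = (28091, -102052, 8852, 150059, -62881, 26375, -61404, -14306):
  c_1 = (0)·(28091) + (-1)·(-102052) + (0)·(8852) + (0)·(150059) + (0)·(-62881) + (0)·(26375) + (0)·(-61404) + (0)·(-14306) = 102052
  c_2 = (0)·(28091) + (0)·(-102052) + (0)·(8852) + (0)·(150059) + (-1)·(-62881) + (0)·(26375) + (0)·(-61404) + (0)·(-14306) = 62881
  c_3 = (0)·(28091) + (0)·(-102052) + (0)·(8852) + (0)·(150059) + (-1)·(-62881) + (0)·(26375) + (1)·(-61404) + (0)·(-14306) = 1477
  c_4 = (0)·(28091) + (0)·(-102052) + (0)·(8852) + (0)·(150059) + (0)·(-62881) + (0)·(26375) + (0)·(-61404) + (-1)·(-14306) = 14306
  c_5 = (0)·(28091) + (0)·(-102052) + (0)·(8852) + (1)·(150059) + (1)·(-62881) + (0)·(26375) + (0)·(-61404) + (0)·(-14306) = 87178
  c_6 = (0)·(28091) + (0)·(-102052) + (1)·(8852) + (0)·(150059) + (0)·(-62881) + (0)·(26375) + (0)·(-61404) + (0)·(-14306) = 8852
  c_7 = (-1)·(28091) + (0)·(-102052) + (0)·(8852) + (1)·(150059) + (1)·(-62881) + (0)·(26375) + (0)·(-61404) + (0)·(-14306) = 59087
  c_8 = (0)·(28091) + (0)·(-102052) + (0)·(8852) + (0)·(150059) + (0)·(-62881) + (1)·(26375) + (0)·(-61404) + (0)·(-14306) = 26375
Base-7 expansion of each c_i:
  c_1 = 102052 = 6·7^0 + 4·7^1 + 3·7^2 + 3·7^3 + 0·7^4 + 6·7^5
  c_2 = 62881 = 0·7^0 + 2·7^1 + 2·7^2 + 1·7^3 + 5·7^4 + 3·7^5
  c_3 = 1477 = 0·7^0 + 1·7^1 + 2·7^2 + 4·7^3
  c_4 = 14306 = 5·7^0 + 6·7^1 + 4·7^2 + 6·7^3 + 5·7^4
  c_5 = 87178 = 0·7^0 + 1·7^1 + 1·7^2 + 2·7^3 + 1·7^4 + 5·7^5
  c_6 = 8852 = 4·7^0 + 4·7^1 + 5·7^2 + 4·7^3 + 3·7^4
  c_7 = 59087 = 0·7^0 + 6·7^1 + 1·7^2 + 4·7^3 + 3·7^4 + 3·7^5
  c_8 = 26375 = 6·7^0 + 1·7^1 + 6·7^2 + 6·7^3 + 3·7^4 + 1·7^5
p-restricted factor λ_0 = (6, 0, 0, 5, 0, 4, 0, 6)
p-restricted factor λ_1 = (4, 2, 1, 6, 1, 4, 6, 1)
p-restricted factor λ_2 = (3, 2, 2, 4, 1, 5, 1, 6)
p-restricted factor λ_3 = (3, 1, 4, 6, 2, 4, 4, 6)
p-restricted factor λ_4 = (0, 5, 0, 5, 1, 3, 3, 3)
p-restricted factor λ_5 = (6, 3, 0, 0, 5, 0, 3, 1)

((6, 0, 0, 5, 0, 4, 0, 6), (4, 2, 1, 6, 1, 4, 6, 1), (3, 2, 2, 4, 1, 5, 1, 6), (3, 1, 4, 6, 2, 4, 4, 6), (0, 5, 0, 5, 1, 3, 3, 3), (6, 3, 0, 0, 5, 0, 3, 1))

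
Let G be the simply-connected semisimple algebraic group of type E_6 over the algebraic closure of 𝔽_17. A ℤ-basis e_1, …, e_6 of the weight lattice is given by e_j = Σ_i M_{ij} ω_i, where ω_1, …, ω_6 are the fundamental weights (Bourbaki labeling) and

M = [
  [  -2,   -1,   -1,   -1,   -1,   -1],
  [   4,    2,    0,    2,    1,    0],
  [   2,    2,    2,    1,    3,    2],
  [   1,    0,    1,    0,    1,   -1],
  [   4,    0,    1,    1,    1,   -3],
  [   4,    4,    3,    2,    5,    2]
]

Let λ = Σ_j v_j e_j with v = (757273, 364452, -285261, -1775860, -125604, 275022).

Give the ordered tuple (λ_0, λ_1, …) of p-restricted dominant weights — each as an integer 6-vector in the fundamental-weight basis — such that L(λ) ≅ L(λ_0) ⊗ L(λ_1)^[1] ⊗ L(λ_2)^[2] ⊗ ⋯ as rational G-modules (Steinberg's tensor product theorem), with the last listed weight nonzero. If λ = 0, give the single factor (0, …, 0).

((14, 7, 5, 3, 12, 10), (2, 2, 4, 0, 14, 15), (11, 7, 5, 9, 8, 4), (6, 16, 14, 14, 3, 0))

In the fundamental-weight basis, λ has coordinates c = M·v (v = (757273, 364452, -285261, -1775860, -125604, 275022)):
  c_1 = -2*757273 + -1*364452 + -1*-285261 + -1*-1775860 + -1*-125604 + -1*275022 = 32705
  c_2 = 4*757273 + 2*364452 + 0*-285261 + 2*-1775860 + 1*-125604 + 0*275022 = 80672
  c_3 = 2*757273 + 2*364452 + 2*-285261 + 1*-1775860 + 3*-125604 + 2*275022 = 70300
  c_4 = 1*757273 + 0*364452 + 1*-285261 + 0*-1775860 + 1*-125604 + -1*275022 = 71386
  c_5 = 4*757273 + 0*364452 + 1*-285261 + 1*-1775860 + 1*-125604 + -3*275022 = 17301
  c_6 = 4*757273 + 4*364452 + 3*-285261 + 2*-1775860 + 5*-125604 + 2*275022 = 1421
Writing each c_i in base p = 17:
  c_1 = 32705 = 14·17^0 + 2·17^1 + 11·17^2 + 6·17^3
  c_2 = 80672 = 7·17^0 + 2·17^1 + 7·17^2 + 16·17^3
  c_3 = 70300 = 5·17^0 + 4·17^1 + 5·17^2 + 14·17^3
  c_4 = 71386 = 3·17^0 + 0·17^1 + 9·17^2 + 14·17^3
  c_5 = 17301 = 12·17^0 + 14·17^1 + 8·17^2 + 3·17^3
  c_6 = 1421 = 10·17^0 + 15·17^1 + 4·17^2
λ_0 = (14, 7, 5, 3, 12, 10)
λ_1 = (2, 2, 4, 0, 14, 15)
λ_2 = (11, 7, 5, 9, 8, 4)
λ_3 = (6, 16, 14, 14, 3, 0)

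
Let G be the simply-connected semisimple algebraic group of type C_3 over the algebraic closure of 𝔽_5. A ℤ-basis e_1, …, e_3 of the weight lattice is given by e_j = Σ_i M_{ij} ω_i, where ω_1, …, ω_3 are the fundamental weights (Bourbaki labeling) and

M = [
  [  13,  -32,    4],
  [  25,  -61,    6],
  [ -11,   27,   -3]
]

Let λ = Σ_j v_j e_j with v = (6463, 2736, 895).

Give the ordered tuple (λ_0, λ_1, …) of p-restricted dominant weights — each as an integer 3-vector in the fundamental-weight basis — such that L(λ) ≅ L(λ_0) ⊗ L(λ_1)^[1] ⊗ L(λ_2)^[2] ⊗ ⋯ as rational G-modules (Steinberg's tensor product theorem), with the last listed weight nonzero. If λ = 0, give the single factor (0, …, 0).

Converting to the ω-basis (c_i = row i of M dotted with v = (6463, 2736, 895)):
  c_1 = (13)·(6463) + (-32)·(2736) + (4)·(895) = 47
  c_2 = (25)·(6463) + (-61)·(2736) + (6)·(895) = 49
  c_3 = (-11)·(6463) + (27)·(2736) + (-3)·(895) = 94
Base-5 expansion of each c_i:
  c_1 = 47 = 2·5^0 + 4·5^1 + 1·5^2
  c_2 = 49 = 4·5^0 + 4·5^1 + 1·5^2
  c_3 = 94 = 4·5^0 + 3·5^1 + 3·5^2
p-restricted factor λ_0 = (2, 4, 4)
p-restricted factor λ_1 = (4, 4, 3)
p-restricted factor λ_2 = (1, 1, 3)

((2, 4, 4), (4, 4, 3), (1, 1, 3))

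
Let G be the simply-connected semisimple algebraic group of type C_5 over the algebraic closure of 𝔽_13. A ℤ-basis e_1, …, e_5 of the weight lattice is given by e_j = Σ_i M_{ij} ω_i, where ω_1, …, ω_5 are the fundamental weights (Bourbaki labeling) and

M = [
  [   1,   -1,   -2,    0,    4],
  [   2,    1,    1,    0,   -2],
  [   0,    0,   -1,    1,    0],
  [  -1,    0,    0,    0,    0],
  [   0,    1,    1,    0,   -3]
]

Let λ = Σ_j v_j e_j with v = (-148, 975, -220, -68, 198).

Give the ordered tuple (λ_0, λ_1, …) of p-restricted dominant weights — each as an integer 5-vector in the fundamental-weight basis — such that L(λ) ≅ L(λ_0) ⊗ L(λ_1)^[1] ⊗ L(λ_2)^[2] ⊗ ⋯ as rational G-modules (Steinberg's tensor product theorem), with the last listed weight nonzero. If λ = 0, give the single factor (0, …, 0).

Change of basis e → ω: c = M·v where v = (-148, 975, -220, -68, 198):
  c_1 = (1)·(-148) + (-1)·(975) + (-2)·(-220) + (0)·(-68) + 4·198 = 109
  c_2 = (2)·(-148) + 1·975 + (1)·(-220) + (0)·(-68) + (-2)·(198) = 63
  c_3 = (0)·(-148) + 0·975 + (-1)·(-220) + (1)·(-68) + 0·198 = 152
  c_4 = (-1)·(-148) + 0·975 + (0)·(-220) + (0)·(-68) + 0·198 = 148
  c_5 = (0)·(-148) + 1·975 + (1)·(-220) + (0)·(-68) + (-3)·(198) = 161
p = 13; digits c_i = Σ_j d_{ij}·13^j, 0 ≤ d_{ij} < 13:
  c_1 = 109 = 5·13^0 + 8·13^1
  c_2 = 63 = 11·13^0 + 4·13^1
  c_3 = 152 = 9·13^0 + 11·13^1
  c_4 = 148 = 5·13^0 + 11·13^1
  c_5 = 161 = 5·13^0 + 12·13^1
λ_0 = (5, 11, 9, 5, 5)
λ_1 = (8, 4, 11, 11, 12)

((5, 11, 9, 5, 5), (8, 4, 11, 11, 12))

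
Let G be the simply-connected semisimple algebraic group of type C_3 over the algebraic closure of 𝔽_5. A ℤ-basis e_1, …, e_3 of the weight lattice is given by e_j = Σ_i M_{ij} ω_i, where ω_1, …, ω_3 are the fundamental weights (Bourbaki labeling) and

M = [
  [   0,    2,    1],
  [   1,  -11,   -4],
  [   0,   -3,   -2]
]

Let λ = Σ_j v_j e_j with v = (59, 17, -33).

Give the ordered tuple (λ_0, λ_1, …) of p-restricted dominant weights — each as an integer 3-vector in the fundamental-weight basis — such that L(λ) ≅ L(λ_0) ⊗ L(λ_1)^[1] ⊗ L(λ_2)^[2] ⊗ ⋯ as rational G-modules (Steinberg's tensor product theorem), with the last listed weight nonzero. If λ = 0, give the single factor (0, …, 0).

((1, 4, 0), (0, 0, 3))

In the fundamental-weight basis, λ has coordinates c = M·v (v = (59, 17, -33)):
  c_1 = 0·59 + 2·17 + (1)·(-33) = 1
  c_2 = 1·59 + (-11)·(17) + (-4)·(-33) = 4
  c_3 = 0·59 + (-3)·(17) + (-2)·(-33) = 15
Base-5 expansion of each c_i:
  c_1 = 1 = 1·5^0
  c_2 = 4 = 4·5^0
  c_3 = 15 = 0·5^0 + 3·5^1
λ_0 = (1, 4, 0)
λ_1 = (0, 0, 3)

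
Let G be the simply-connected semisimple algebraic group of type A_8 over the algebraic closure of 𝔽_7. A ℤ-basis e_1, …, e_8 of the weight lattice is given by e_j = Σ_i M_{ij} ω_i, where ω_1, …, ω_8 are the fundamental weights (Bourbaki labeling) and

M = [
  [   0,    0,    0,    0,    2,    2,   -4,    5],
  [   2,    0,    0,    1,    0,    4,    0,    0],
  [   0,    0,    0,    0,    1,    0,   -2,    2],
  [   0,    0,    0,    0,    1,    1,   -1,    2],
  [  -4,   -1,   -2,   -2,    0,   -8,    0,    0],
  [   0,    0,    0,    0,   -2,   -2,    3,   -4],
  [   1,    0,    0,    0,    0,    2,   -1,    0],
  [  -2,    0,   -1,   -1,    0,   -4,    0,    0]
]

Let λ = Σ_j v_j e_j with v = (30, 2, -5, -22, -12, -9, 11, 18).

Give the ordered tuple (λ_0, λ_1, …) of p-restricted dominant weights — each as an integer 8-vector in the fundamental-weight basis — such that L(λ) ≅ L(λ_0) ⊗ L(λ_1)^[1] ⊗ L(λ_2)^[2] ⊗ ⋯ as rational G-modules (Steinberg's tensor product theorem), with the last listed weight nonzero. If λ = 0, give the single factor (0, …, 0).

((4, 2, 2, 4, 4, 3, 1, 3),)

ω-coordinates c = M·v, v = (30, 2, -5, -22, -12, -9, 11, 18):
  c_1 = 0*30 + 0*2 + 0*-5 + 0*-22 + 2*-12 + 2*-9 + -4*11 + 5*18 = 4
  c_2 = 2*30 + 0*2 + 0*-5 + 1*-22 + 0*-12 + 4*-9 + 0*11 + 0*18 = 2
  c_3 = 0*30 + 0*2 + 0*-5 + 0*-22 + 1*-12 + 0*-9 + -2*11 + 2*18 = 2
  c_4 = 0*30 + 0*2 + 0*-5 + 0*-22 + 1*-12 + 1*-9 + -1*11 + 2*18 = 4
  c_5 = -4*30 + -1*2 + -2*-5 + -2*-22 + 0*-12 + -8*-9 + 0*11 + 0*18 = 4
  c_6 = 0*30 + 0*2 + 0*-5 + 0*-22 + -2*-12 + -2*-9 + 3*11 + -4*18 = 3
  c_7 = 1*30 + 0*2 + 0*-5 + 0*-22 + 0*-12 + 2*-9 + -1*11 + 0*18 = 1
  c_8 = -2*30 + 0*2 + -1*-5 + -1*-22 + 0*-12 + -4*-9 + 0*11 + 0*18 = 3
Base-7 expansion of each c_i:
  c_1 = 4 = 4·7^0
  c_2 = 2 = 2·7^0
  c_3 = 2 = 2·7^0
  c_4 = 4 = 4·7^0
  c_5 = 4 = 4·7^0
  c_6 = 3 = 3·7^0
  c_7 = 1 = 1·7^0
  c_8 = 3 = 3·7^0
p-restricted factor λ_0 = (4, 2, 2, 4, 4, 3, 1, 3)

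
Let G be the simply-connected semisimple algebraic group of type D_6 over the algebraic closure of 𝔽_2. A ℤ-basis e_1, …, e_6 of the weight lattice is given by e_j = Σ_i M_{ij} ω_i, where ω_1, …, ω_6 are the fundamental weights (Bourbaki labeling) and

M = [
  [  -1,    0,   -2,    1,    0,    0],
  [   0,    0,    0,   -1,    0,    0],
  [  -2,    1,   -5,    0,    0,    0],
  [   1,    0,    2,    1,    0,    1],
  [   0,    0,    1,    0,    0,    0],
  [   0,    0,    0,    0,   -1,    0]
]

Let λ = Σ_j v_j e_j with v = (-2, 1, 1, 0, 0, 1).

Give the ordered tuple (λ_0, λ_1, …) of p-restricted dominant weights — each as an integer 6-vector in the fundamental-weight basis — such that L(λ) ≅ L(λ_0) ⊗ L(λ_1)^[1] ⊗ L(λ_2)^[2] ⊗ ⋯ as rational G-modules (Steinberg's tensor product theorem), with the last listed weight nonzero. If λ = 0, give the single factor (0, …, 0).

((0, 0, 0, 1, 1, 0),)

ω-coordinates c = M·v, v = (-2, 1, 1, 0, 0, 1):
  c_1 = (-1)·(-2) + (0)·(1) + (-2)·(1) + (1)·(0) + (0)·(0) + (0)·(1) = 0
  c_2 = (0)·(-2) + (0)·(1) + (0)·(1) + (-1)·(0) + (0)·(0) + (0)·(1) = 0
  c_3 = (-2)·(-2) + (1)·(1) + (-5)·(1) + (0)·(0) + (0)·(0) + (0)·(1) = 0
  c_4 = (1)·(-2) + (0)·(1) + (2)·(1) + (1)·(0) + (0)·(0) + (1)·(1) = 1
  c_5 = (0)·(-2) + (0)·(1) + (1)·(1) + (0)·(0) + (0)·(0) + (0)·(1) = 1
  c_6 = (0)·(-2) + (0)·(1) + (0)·(1) + (0)·(0) + (-1)·(0) + (0)·(1) = 0
Writing each c_i in base p = 2:
  c_1 = 0
  c_2 = 0
  c_3 = 0
  c_4 = 1 = 1·2^0
  c_5 = 1 = 1·2^0
  c_6 = 0
p-restricted factor λ_0 = (0, 0, 0, 1, 1, 0)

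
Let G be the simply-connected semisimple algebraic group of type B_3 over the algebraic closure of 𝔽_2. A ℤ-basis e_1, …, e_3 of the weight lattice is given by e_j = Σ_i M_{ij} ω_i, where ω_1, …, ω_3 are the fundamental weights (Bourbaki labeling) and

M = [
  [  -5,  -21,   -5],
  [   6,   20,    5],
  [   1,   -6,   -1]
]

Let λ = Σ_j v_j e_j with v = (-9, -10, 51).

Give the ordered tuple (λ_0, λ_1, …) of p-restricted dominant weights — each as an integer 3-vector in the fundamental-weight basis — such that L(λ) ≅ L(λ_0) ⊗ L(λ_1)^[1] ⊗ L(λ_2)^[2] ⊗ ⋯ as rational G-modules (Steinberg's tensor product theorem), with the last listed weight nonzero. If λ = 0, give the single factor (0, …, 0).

Compute c_i = Σ_j M_{ij} v_j with v = (-9, -10, 51):
  c_1 = (-5)·(-9) + (-21)·(-10) + (-5)·(51) = 0
  c_2 = (6)·(-9) + (20)·(-10) + (5)·(51) = 1
  c_3 = (1)·(-9) + (-6)·(-10) + (-1)·(51) = 0
p = 2; digits c_i = Σ_j d_{ij}·2^j, 0 ≤ d_{ij} < 2:
  c_1 = 0
  c_2 = 1 = 1·2^0
  c_3 = 0
p-restricted factor λ_0 = (0, 1, 0)

((0, 1, 0),)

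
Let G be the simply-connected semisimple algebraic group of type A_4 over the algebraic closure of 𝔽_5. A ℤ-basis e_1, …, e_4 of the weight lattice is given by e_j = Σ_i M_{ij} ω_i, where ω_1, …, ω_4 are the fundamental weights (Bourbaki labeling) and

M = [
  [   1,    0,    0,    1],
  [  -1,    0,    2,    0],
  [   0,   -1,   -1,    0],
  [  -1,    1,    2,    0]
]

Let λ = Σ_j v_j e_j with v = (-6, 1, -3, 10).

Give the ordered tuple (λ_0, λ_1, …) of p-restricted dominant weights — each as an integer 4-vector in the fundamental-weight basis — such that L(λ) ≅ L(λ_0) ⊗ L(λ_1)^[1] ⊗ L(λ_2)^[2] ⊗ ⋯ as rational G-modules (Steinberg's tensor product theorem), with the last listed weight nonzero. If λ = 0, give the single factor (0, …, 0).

Converting to the ω-basis (c_i = row i of M dotted with v = (-6, 1, -3, 10)):
  c_1 = (1)·(-6) + 0·1 + (0)·(-3) + 1·10 = 4
  c_2 = (-1)·(-6) + 0·1 + (2)·(-3) + 0·10 = 0
  c_3 = (0)·(-6) + (-1)·(1) + (-1)·(-3) + 0·10 = 2
  c_4 = (-1)·(-6) + 1·1 + (2)·(-3) + 0·10 = 1
p = 5; digits c_i = Σ_j d_{ij}·5^j, 0 ≤ d_{ij} < 5:
  c_1 = 4 = 4·5^0
  c_2 = 0
  c_3 = 2 = 2·5^0
  c_4 = 1 = 1·5^0
p-restricted factor λ_0 = (4, 0, 2, 1)

((4, 0, 2, 1),)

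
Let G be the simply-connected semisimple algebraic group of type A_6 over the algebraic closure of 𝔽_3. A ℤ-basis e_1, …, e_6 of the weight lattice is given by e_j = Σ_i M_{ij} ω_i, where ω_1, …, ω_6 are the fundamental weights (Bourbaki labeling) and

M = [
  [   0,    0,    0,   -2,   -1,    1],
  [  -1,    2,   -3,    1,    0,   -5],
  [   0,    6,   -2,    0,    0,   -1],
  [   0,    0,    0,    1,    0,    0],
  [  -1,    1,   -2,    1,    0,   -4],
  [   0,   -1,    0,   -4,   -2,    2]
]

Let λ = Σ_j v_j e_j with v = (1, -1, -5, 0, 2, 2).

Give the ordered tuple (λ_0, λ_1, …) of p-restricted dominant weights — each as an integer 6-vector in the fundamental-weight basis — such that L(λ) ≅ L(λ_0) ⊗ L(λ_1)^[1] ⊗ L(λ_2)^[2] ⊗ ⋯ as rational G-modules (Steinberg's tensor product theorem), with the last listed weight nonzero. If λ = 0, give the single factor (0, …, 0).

((0, 2, 2, 0, 0, 1),)

Converting to the ω-basis (c_i = row i of M dotted with v = (1, -1, -5, 0, 2, 2)):
  c_1 = (0)·(1) + (0)·(-1) + (0)·(-5) + (-2)·(0) + (-1)·(2) + (1)·(2) = 0
  c_2 = (-1)·(1) + (2)·(-1) + (-3)·(-5) + (1)·(0) + (0)·(2) + (-5)·(2) = 2
  c_3 = (0)·(1) + (6)·(-1) + (-2)·(-5) + (0)·(0) + (0)·(2) + (-1)·(2) = 2
  c_4 = (0)·(1) + (0)·(-1) + (0)·(-5) + (1)·(0) + (0)·(2) + (0)·(2) = 0
  c_5 = (-1)·(1) + (1)·(-1) + (-2)·(-5) + (1)·(0) + (0)·(2) + (-4)·(2) = 0
  c_6 = (0)·(1) + (-1)·(-1) + (0)·(-5) + (-4)·(0) + (-2)·(2) + (2)·(2) = 1
p = 3; digits c_i = Σ_j d_{ij}·3^j, 0 ≤ d_{ij} < 3:
  c_1 = 0
  c_2 = 2 = 2·3^0
  c_3 = 2 = 2·3^0
  c_4 = 0
  c_5 = 0
  c_6 = 1 = 1·3^0
λ_0 = (0, 2, 2, 0, 0, 1)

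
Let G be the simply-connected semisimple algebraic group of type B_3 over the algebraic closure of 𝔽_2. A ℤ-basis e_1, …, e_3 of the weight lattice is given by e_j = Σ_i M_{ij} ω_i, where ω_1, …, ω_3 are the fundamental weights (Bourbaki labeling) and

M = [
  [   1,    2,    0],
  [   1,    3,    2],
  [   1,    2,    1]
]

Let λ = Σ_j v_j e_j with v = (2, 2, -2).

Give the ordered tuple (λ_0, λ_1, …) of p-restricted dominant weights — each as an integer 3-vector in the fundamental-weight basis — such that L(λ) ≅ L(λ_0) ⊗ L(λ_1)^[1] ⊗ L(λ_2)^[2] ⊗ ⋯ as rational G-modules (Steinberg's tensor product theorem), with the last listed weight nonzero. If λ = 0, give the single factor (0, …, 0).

((0, 0, 0), (1, 0, 0), (1, 1, 1))

In the fundamental-weight basis, λ has coordinates c = M·v (v = (2, 2, -2)):
  c_1 = (1)·(2) + (2)·(2) + (0)·(-2) = 6
  c_2 = (1)·(2) + (3)·(2) + (2)·(-2) = 4
  c_3 = (1)·(2) + (2)·(2) + (1)·(-2) = 4
p = 2; digits c_i = Σ_j d_{ij}·2^j, 0 ≤ d_{ij} < 2:
  c_1 = 6 = 0·2^0 + 1·2^1 + 1·2^2
  c_2 = 4 = 0·2^0 + 0·2^1 + 1·2^2
  c_3 = 4 = 0·2^0 + 0·2^1 + 1·2^2
Factor λ_0 = (0, 0, 0)
Factor λ_1 = (1, 0, 0)
Factor λ_2 = (1, 1, 1)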